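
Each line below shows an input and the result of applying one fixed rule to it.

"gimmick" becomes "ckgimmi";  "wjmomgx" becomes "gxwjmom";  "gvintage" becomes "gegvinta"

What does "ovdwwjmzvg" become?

The rule is to move the last 2 characters to the front (rotate right by 2).
Doing the same to "ovdwwjmzvg": "vgovdwwjmz".

vgovdwwjmz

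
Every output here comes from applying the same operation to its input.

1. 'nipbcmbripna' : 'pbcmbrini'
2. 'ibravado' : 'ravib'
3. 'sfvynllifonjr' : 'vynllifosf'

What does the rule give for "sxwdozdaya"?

The pattern: delete the last 3 characters, then move the first 2 characters to the end (rotate left by 2).
On "sxwdozdaya": the first step gives "sxwdozd", and the second then gives "wdozdsx".

wdozdsx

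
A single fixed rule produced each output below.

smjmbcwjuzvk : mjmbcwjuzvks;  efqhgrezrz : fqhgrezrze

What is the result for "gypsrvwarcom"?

The rule is to move the first character to the end.
So "gypsrvwarcom" becomes "ypsrvwarcomg".

ypsrvwarcomg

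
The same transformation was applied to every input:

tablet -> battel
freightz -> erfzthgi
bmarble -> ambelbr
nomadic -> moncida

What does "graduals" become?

argslaud

Each output is the input with this applied: reverse the string, then move the last 3 characters to the front (rotate right by 3).
Working it through for "graduals": intermediate "slaudarg", final "argslaud".
(Check on "nomadic": → "cidamon" → "moncida" ✓)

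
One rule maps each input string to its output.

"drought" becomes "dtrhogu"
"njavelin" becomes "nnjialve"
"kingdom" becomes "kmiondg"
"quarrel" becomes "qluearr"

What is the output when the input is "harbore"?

The pattern: take characters alternately from the front and the back (1st, last, 2nd, 2nd-last, ...).
Applying that to "harbore" gives "hearrob".

hearrob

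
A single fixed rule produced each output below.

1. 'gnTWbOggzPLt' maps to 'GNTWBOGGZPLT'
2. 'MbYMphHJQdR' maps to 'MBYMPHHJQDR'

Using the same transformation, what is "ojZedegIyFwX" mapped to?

OJZEDEGIYFWX

What's happening: convert every letter to uppercase.
So "ojZedegIyFwX" becomes "OJZEDEGIYFWX".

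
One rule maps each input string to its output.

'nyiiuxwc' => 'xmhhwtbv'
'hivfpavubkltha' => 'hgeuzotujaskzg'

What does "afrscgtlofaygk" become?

ezrqfbksenxzjf

What's happening: swap each adjacent pair of characters (1↔2, 3↔4, ...), then shift every letter 1 place backward in the alphabet (wrapping around).
For "afrscgtlofaygk", step one produces "fasrgcltfoyakg"; step two turns that into "ezrqfbksenxzjf".
(Check on "nyiiuxwc": → "yniixucw" → "xmhhwtbv" ✓)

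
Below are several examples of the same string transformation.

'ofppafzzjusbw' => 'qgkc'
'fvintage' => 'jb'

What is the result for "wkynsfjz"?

zg

Rule — shift every letter 1 place forward in the alphabet (wrapping around), then keep one character in every 3, starting at position 3 (positions 3rd, 6th, 9th, ...).
"wkynsfjz" → "xlzotgka" → "zg".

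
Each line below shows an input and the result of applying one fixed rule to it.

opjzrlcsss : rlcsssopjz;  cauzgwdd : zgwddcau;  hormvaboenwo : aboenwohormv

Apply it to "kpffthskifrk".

What's happening: move the last character to the front, then swap the front and back halves of the string.
For "kpffthskifrk", step one produces "kkpffthskifr"; step two turns that into "hskifrkkpfft".

hskifrkkpfft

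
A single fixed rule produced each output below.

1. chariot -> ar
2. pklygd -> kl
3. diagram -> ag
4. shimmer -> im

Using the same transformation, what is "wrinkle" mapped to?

in

Looking at the pairs, the operation is to move the last 3 characters to the front (rotate right by 3), then keep only the last 2 characters.
Doing the same to "wrinkle": "in".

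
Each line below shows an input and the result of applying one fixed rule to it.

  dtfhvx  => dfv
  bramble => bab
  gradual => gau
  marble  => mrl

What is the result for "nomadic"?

nmd

In each case the input is transformed by: delete the last character, then keep every other character starting from the first (positions 1st, 3rd, 5th, ...).
Working it through for "nomadic": intermediate "nomadi", final "nmd".
(Check on "gradual": → "gradua" → "gau" ✓)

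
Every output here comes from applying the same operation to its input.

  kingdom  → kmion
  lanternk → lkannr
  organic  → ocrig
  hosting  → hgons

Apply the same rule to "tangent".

Each output is the input with this applied: take characters alternately from the front and the back (1st, last, 2nd, 2nd-last, ...), then delete the last 2 characters.
Starting from "tangent": after the first operation, "ttanneg"; after the second, "ttann".

ttann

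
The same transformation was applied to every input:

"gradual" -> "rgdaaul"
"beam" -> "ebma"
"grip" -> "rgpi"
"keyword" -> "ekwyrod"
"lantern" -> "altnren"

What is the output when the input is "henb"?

ehbn

Looking at the pairs, the operation is to swap each adjacent pair of characters (1↔2, 3↔4, ...).
Doing the same to "henb": "ehbn".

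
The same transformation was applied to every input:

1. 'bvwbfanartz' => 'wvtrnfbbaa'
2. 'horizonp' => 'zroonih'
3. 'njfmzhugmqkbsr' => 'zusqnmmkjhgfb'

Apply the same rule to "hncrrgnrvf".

vrrrnnhgc

Each output is the input with this applied: delete the last character, then sort the characters into reverse alphabetical order.
On "hncrrgnrvf": the first step gives "hncrrgnrv", and the second then gives "vrrrnnhgc".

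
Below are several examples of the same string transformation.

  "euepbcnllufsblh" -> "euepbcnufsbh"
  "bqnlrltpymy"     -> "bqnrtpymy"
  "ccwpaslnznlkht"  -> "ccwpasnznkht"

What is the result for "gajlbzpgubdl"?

gajbzpgubd

In each case the input is transformed by: remove every "l".
On "gajlbzpgubdl" that produces "gajbzpgubd".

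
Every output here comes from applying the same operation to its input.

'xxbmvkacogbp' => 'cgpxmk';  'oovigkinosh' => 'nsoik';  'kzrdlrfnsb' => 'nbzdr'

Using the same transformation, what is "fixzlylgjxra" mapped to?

gxaizy

What's happening: keep every other character starting from the second (positions 2nd, 4th, 6th, ...), then move the first 3 characters to the end (rotate left by 3).
For "fixzlylgjxra", step one produces "izygxa"; step two turns that into "gxaizy".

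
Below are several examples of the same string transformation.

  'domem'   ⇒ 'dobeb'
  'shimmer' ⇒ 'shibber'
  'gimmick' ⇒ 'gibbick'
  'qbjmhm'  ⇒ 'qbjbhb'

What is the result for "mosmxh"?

The pattern: replace every "m" with "b".
"mosmxh" → "bosbxh".

bosbxh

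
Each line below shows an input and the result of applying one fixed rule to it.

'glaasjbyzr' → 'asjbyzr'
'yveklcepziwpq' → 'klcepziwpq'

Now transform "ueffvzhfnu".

fvzhfnu

The transformation: delete the first 3 characters.
On "ueffvzhfnu" that produces "fvzhfnu".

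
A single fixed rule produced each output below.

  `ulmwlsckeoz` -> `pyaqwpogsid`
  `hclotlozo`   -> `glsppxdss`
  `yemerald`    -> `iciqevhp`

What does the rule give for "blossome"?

pfwsswiq

The transformation: swap each adjacent pair of characters (1↔2, 3↔4, ...), then shift every letter 4 places forward in the alphabet (wrapping around).
For "blossome" the result is "pfwsswiq".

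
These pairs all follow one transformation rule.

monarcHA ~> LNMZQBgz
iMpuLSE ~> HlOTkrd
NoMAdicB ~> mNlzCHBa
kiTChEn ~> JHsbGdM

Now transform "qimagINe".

In each case the input is transformed by: shift every letter 1 place backward in the alphabet (wrapping around), then flip the case of every letter.
"qimagINe" → "phlzfHMd" → "PHLZFhmD".

PHLZFhmD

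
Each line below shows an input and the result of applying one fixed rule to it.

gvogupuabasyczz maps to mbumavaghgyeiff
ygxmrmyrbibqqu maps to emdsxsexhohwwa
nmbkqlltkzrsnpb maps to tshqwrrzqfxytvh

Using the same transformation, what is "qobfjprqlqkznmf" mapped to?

wuhlpvxwrwqftsl

Each output is the input with this applied: shift every letter 6 places forward in the alphabet (wrapping around).
So "qobfjprqlqkznmf" becomes "wuhlpvxwrwqftsl".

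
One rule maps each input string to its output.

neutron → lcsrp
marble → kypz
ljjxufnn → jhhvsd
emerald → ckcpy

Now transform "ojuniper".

What's happening: delete the last 2 characters, then shift every letter 2 places backward in the alphabet (wrapping around).
Working it through for "ojuniper": intermediate "ojunip", final "mhslgn".
(Check on "neutron": → "neutr" → "lcsrp" ✓)

mhslgn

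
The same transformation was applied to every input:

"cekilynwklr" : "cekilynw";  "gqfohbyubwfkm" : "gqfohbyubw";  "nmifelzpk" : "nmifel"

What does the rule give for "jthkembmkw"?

Looking at the pairs, the operation is to delete the last 3 characters.
"jthkembmkw" → "jthkemb".

jthkemb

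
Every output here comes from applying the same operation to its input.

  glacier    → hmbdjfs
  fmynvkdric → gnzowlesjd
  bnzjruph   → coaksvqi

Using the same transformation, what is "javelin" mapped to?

The transformation: shift every letter 1 place forward in the alphabet (wrapping around).
Doing the same to "javelin": "kbwfmjo".

kbwfmjo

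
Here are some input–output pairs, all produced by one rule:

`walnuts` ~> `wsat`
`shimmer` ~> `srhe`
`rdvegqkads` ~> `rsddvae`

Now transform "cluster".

The rule is to take characters alternately from the front and the back (1st, last, 2nd, 2nd-last, ...), then delete the last 3 characters.
"cluster" → "crleuts" → "crle".
(Check on "rdvegqkads": → "rsddvaekgq" → "rsddvae" ✓)

crle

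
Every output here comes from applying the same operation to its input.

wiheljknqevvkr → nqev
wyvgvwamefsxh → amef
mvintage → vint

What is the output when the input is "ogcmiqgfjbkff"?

gfjb

The transformation: move the last 3 characters to the front (rotate right by 3), then keep only the last 4 characters.
Starting from "ogcmiqgfjbkff": after the first operation, "kffogcmiqgfjb"; after the second, "gfjb".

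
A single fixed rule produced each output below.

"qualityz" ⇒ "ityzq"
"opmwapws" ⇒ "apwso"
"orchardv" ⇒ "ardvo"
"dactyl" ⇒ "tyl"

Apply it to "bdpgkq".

Rule — swap the front and back halves of the string, then delete the last 3 characters.
"bdpgkq" → "gkqbdp" → "gkq".

gkq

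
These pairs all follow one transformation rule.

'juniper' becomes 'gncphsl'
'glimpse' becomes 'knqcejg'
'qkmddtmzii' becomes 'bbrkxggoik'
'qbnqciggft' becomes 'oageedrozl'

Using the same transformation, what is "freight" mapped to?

What's happening: shift every letter 2 places backward in the alphabet (wrapping around), then move the first 3 characters to the end (rotate left by 3).
On "freight" that produces "gefrdpc".

gefrdpc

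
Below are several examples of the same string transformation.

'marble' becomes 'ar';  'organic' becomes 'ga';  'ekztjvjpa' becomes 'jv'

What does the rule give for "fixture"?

xt

The rule is to move the last 3 characters to the front (rotate right by 3), then keep only the last 2 characters.
Applying that to "fixture" gives "xt".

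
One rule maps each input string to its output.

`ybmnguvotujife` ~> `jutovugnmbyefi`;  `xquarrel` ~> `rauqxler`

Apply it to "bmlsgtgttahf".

Rule — move the last 3 characters to the front (rotate right by 3), then reverse the string.
Working it through for "bmlsgtgttahf": intermediate "ahfbmlsgtgtt", final "ttgtgslmbfha".

ttgtgslmbfha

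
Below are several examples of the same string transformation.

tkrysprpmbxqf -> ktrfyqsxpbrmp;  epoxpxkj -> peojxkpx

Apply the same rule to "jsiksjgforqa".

The pattern: move the first character to the end, then take characters alternately from the front and the back (1st, last, 2nd, 2nd-last, ...).
Working it through for "jsiksjgforqa": intermediate "siksjgforqaj", final "sjiakqsrjogf".

sjiakqsrjogf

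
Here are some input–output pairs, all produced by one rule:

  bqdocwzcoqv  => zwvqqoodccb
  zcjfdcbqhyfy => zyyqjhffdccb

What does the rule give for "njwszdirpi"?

zwsrpnjiid

The pattern: sort the characters into reverse alphabetical order.
Applying that to "njwszdirpi" gives "zwsrpnjiid".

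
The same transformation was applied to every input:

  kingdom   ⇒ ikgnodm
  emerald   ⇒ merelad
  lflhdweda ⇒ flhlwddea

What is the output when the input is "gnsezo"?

Each output is the input with this applied: swap each adjacent pair of characters (1↔2, 3↔4, ...).
"gnsezo" → "ngesoz".

ngesoz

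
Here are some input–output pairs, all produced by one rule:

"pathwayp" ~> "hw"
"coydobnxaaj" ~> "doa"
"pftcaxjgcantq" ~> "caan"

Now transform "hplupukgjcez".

Each output is the input with this applied: swap each adjacent pair of characters (1↔2, 3↔4, ...), then keep one character in every 3, starting at position 3 (positions 3rd, 6th, 9th, ...).
For "hplupukgjcez", step one produces "phulupgkcjze"; step two turns that into "upce".

upce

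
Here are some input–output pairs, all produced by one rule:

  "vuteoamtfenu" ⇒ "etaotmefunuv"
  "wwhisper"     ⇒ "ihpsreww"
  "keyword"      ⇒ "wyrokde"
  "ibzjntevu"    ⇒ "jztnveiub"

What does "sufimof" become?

ifomsfu

Rule — move the first 2 characters to the end (rotate left by 2), then swap each adjacent pair of characters (1↔2, 3↔4, ...).
On "sufimof": the first step gives "fimofsu", and the second then gives "ifomsfu".
(Check on "wwhisper": → "hisperww" → "ihpsreww" ✓)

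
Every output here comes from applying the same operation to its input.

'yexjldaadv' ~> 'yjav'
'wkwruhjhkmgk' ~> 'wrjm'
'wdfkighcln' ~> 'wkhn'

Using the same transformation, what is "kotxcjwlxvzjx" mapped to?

Rule — keep one character in every 3, starting at position 1 (positions 1st, 4th, 7th, ...).
So "kotxcjwlxvzjx" becomes "kxwvx".

kxwvx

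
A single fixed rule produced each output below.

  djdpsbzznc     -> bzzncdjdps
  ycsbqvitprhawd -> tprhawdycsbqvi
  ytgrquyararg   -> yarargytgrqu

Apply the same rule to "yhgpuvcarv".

vcarvyhgpu

The transformation: swap the front and back halves of the string.
Applying that to "yhgpuvcarv" gives "vcarvyhgpu".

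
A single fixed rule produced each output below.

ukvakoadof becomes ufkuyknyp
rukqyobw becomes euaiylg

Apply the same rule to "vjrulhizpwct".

tbevrsjzgmd

In each case the input is transformed by: shift every letter 10 places forward in the alphabet (wrapping around), then delete the first character.
For "vjrulhizpwct", step one produces "ftbevrsjzgmd"; step two turns that into "tbevrsjzgmd".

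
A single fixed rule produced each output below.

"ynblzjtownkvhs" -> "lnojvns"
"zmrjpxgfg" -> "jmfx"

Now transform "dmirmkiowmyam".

rmokam

Rule — keep every other character starting from the second (positions 2nd, 4th, 6th, ...), then swap each adjacent pair of characters (1↔2, 3↔4, ...).
Working it through for "dmirmkiowmyam": intermediate "mrkoma", final "rmokam".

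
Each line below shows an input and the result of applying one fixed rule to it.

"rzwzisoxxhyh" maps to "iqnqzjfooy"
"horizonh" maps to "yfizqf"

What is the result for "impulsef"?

Rule — delete the last 2 characters, then shift every letter 9 places backward in the alphabet (wrapping around).
On "impulsef": the first step gives "impuls", and the second then gives "zdglcj".

zdglcj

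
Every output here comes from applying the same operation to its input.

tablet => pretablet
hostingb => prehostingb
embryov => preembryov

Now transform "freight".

The rule is to prepend "pre".
For "freight" the result is "prefreight".

prefreight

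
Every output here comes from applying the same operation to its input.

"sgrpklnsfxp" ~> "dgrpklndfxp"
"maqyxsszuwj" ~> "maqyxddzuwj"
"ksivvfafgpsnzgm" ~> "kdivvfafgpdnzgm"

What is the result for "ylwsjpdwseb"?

Rule — replace every "s" with "d".
So "ylwsjpdwseb" becomes "ylwdjpdwdeb".

ylwdjpdwdeb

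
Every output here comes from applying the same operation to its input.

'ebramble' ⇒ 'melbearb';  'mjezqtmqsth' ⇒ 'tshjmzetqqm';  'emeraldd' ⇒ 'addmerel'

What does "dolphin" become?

ihnodpl

The pattern: swap each adjacent pair of characters (1↔2, 3↔4, ...), then move the last 3 characters to the front (rotate right by 3).
Applying both steps to "dolphin": "odplihn", then "ihnodpl".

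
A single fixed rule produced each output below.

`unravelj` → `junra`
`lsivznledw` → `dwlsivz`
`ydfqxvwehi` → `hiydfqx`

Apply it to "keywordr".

The transformation: swap the front and back halves of the string, then delete the first 3 characters.
Applying both steps to "keywordr": "ordrkeyw", then "rkeyw".

rkeyw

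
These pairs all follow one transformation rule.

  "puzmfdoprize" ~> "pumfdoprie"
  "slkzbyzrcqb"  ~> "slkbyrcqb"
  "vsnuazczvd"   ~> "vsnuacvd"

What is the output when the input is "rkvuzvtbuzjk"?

The transformation: remove every "z".
"rkvuzvtbuzjk" → "rkvuvtbujk".

rkvuvtbujk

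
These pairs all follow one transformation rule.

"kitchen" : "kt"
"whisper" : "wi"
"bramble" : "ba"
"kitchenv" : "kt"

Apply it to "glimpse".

gi

The transformation: keep every other character starting from the first (positions 1st, 3rd, 5th, ...), then delete the last 2 characters.
On "glimpse": the first step gives "gipe", and the second then gives "gi".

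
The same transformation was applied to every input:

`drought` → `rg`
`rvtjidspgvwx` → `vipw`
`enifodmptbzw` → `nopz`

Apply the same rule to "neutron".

er

The transformation: keep one character in every 3, starting at position 2 (positions 2nd, 5th, 8th, ...).
So "neutron" becomes "er".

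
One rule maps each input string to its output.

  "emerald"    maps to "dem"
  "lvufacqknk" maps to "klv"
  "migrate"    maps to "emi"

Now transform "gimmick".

What's happening: move the first 2 characters to the end (rotate left by 2), then keep only the last 3 characters.
On "gimmick" that produces "kgi".
(Check on "emerald": → "eraldem" → "dem" ✓)

kgi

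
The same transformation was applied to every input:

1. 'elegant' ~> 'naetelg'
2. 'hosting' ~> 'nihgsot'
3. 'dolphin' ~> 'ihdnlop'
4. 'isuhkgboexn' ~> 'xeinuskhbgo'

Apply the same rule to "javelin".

What's happening: move the last 3 characters to the front (rotate right by 3), then swap each adjacent pair of characters (1↔2, 3↔4, ...).
Working it through for "javelin": intermediate "linjave", final "iljnvae".

iljnvae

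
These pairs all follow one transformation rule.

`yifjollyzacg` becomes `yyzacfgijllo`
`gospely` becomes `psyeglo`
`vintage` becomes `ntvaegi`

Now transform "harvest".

stvaehr

The rule is to sort the characters into alphabetical order, then move the last 3 characters to the front (rotate right by 3).
On "harvest": the first step gives "aehrstv", and the second then gives "stvaehr".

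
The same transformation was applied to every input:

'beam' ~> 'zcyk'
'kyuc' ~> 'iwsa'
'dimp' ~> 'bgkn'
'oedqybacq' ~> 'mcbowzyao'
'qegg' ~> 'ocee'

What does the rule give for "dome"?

Looking at the pairs, the operation is to shift every letter 2 places backward in the alphabet (wrapping around).
"dome" → "bmkc".

bmkc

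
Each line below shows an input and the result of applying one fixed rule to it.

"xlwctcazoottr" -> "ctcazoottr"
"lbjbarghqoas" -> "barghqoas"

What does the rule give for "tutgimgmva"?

Each output is the input with this applied: delete the first 3 characters.
On "tutgimgmva" that produces "gimgmva".

gimgmva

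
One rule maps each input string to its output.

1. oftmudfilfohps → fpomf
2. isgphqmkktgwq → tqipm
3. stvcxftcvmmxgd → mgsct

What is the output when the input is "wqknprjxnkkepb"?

kpwnj

What's happening: keep one character in every 3, starting at position 1 (positions 1st, 4th, 7th, ...), then move the first 3 characters to the end (rotate left by 3).
Starting from "wqknprjxnkkepb": after the first operation, "wnjkp"; after the second, "kpwnj".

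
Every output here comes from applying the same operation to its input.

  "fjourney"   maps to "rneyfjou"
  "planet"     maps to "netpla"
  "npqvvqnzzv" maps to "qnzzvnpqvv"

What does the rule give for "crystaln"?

talncrys

The pattern: swap the front and back halves of the string.
For "crystaln" the result is "talncrys".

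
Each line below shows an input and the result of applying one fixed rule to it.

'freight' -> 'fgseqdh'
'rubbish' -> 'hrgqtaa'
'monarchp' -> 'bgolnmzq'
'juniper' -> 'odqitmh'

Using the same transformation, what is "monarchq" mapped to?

bgplnmzq

The rule is to move the last 3 characters to the front (rotate right by 3), then shift every letter 1 place backward in the alphabet (wrapping around).
For "monarchq", step one produces "chqmonar"; step two turns that into "bgplnmzq".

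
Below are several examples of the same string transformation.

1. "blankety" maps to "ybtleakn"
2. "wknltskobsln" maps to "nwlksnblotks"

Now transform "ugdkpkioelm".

mulgedokipk

The transformation: reverse the string, then take characters alternately from the front and the back (1st, last, 2nd, 2nd-last, ...).
Applying both steps to "ugdkpkioelm": "mleoikpkdgu", then "mulgedokipk".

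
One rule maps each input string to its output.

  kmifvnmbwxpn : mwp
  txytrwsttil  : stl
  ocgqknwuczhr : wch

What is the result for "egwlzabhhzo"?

bho

The transformation: keep every other character starting from the first (positions 1st, 3rd, 5th, ...), then delete the first 3 characters.
For "egwlzabhhzo", step one produces "ewzbho"; step two turns that into "bho".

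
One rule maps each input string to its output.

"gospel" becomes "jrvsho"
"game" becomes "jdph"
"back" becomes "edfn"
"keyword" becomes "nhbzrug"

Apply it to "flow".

In each case the input is transformed by: shift every letter 3 places forward in the alphabet (wrapping around).
Doing the same to "flow": "iorz".

iorz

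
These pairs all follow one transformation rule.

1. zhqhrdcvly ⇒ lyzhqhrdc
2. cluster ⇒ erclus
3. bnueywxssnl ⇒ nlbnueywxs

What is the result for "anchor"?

The pattern: move the last 2 characters to the front (rotate right by 2), then delete the last character.
On "anchor": the first step gives "oranch", and the second then gives "oranc".

oranc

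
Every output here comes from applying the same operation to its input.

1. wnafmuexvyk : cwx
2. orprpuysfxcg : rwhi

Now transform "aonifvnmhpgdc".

pxjf

Rule — keep one character in every 3, starting at position 3 (positions 3rd, 6th, 9th, ...), then shift every letter 2 places forward in the alphabet (wrapping around).
"aonifvnmhpgdc" → "pxjf".
(Check on "wnafmuexvyk": → "auv" → "cwx" ✓)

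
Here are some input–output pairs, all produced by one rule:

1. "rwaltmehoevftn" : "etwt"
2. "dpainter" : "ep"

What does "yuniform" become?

The pattern: swap the front and back halves of the string, then keep one character in every 3, starting at position 3 (positions 3rd, 6th, 9th, ...).
Doing the same to "yuniform": "ru".

ru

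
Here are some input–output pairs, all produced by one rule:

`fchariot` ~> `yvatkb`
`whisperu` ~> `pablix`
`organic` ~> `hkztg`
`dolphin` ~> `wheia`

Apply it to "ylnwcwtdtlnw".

Rule — delete the last 2 characters, then shift every letter 7 places backward in the alphabet (wrapping around).
Starting from "ylnwcwtdtlnw": after the first operation, "ylnwcwtdtl"; after the second, "regpvpmwme".

regpvpmwme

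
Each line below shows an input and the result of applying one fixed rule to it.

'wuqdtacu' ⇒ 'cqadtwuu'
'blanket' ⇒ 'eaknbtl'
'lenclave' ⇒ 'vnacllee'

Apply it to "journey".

eunrjyo

The pattern: take characters alternately from the front and the back (1st, last, 2nd, 2nd-last, ...), then move the first 3 characters to the end (rotate left by 3).
So "journey" becomes "eunrjyo".
(Check on "lenclave": → "leevnacl" → "vnacllee" ✓)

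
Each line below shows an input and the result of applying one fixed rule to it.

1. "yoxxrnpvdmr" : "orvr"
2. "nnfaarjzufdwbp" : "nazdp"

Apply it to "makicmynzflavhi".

acnlh

Each output is the input with this applied: keep one character in every 3, starting at position 2 (positions 2nd, 5th, 8th, ...).
For "makicmynzflavhi" the result is "acnlh".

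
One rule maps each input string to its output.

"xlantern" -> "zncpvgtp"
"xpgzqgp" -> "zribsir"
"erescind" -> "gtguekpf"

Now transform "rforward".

The transformation: shift every letter 2 places forward in the alphabet (wrapping around).
So "rforward" becomes "thqtyctf".

thqtyctf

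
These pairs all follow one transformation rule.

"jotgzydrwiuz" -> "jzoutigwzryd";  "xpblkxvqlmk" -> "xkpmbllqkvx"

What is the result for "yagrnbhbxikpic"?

ycaigprknibxhb

What's happening: take characters alternately from the front and the back (1st, last, 2nd, 2nd-last, ...).
For "yagrnbhbxikpic" the result is "ycaigprknibxhb".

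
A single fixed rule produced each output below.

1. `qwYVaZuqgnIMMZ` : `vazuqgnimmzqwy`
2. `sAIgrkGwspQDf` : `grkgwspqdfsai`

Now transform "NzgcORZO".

Looking at the pairs, the operation is to move the first 3 characters to the end (rotate left by 3), then convert every letter to lowercase.
Starting from "NzgcORZO": after the first operation, "cORZONzg"; after the second, "corzonzg".

corzonzg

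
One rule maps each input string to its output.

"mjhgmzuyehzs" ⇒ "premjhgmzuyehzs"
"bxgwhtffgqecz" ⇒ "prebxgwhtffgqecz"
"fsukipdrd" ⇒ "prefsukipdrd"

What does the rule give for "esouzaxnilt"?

The transformation: prepend "pre".
"esouzaxnilt" → "preesouzaxnilt".

preesouzaxnilt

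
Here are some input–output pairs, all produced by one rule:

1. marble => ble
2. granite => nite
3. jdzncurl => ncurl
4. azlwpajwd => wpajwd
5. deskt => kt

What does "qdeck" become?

What's happening: delete the first 3 characters.
On "qdeck" that produces "ck".

ck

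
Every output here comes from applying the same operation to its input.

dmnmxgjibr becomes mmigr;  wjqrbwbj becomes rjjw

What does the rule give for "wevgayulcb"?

The rule is to keep every other character starting from the second (positions 2nd, 4th, 6th, ...), then swap each adjacent pair of characters (1↔2, 3↔4, ...).
Starting from "wevgayulcb": after the first operation, "egylb"; after the second, "gelyb".

gelyb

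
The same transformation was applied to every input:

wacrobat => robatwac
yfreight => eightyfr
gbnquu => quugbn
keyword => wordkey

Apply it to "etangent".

ngenteta

The pattern: move the first 3 characters to the end (rotate left by 3).
So "etangent" becomes "ngenteta".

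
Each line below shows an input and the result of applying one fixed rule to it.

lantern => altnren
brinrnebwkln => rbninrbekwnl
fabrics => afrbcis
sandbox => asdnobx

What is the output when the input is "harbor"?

Each output is the input with this applied: swap each adjacent pair of characters (1↔2, 3↔4, ...).
On "harbor" that produces "ahbrro".

ahbrro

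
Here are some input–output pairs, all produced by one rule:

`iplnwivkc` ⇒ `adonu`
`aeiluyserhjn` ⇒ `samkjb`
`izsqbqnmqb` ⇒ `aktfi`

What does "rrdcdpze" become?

What's happening: shift every letter 8 places backward in the alphabet (wrapping around), then keep every other character starting from the first (positions 1st, 3rd, 5th, ...).
For "rrdcdpze", step one produces "jjvuvhrw"; step two turns that into "jvvr".
(Check on "iplnwivkc": → "ahdfoancu" → "adonu" ✓)

jvvr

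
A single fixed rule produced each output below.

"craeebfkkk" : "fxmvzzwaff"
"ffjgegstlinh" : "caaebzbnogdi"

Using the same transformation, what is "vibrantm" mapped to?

The transformation: move the last character to the front, then shift every letter 5 places backward in the alphabet (wrapping around).
Starting from "vibrantm": after the first operation, "mvibrant"; after the second, "hqdwmvio".

hqdwmvio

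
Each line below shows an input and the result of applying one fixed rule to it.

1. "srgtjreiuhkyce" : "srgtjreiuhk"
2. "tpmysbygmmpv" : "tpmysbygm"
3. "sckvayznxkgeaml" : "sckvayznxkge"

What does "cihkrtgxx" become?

The pattern: delete the last 3 characters.
"cihkrtgxx" → "cihkrt".

cihkrt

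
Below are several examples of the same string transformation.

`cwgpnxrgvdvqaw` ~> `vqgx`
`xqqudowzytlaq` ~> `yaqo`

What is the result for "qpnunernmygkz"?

The rule is to keep one character in every 3, starting at position 3 (positions 3rd, 6th, 9th, ...), then swap the front and back halves of the string.
Starting from "qpnunernmygkz": after the first operation, "nemk"; after the second, "mkne".

mkne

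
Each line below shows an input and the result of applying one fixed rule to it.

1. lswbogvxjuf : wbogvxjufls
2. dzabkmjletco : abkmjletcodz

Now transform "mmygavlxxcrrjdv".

ygavlxxcrrjdvmm

Each output is the input with this applied: move the first 2 characters to the end (rotate left by 2).
So "mmygavlxxcrrjdv" becomes "ygavlxxcrrjdvmm".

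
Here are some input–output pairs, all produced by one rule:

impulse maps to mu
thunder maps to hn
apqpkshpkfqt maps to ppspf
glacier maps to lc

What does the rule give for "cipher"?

ih

In each case the input is transformed by: keep every other character starting from the second (positions 2nd, 4th, 6th, ...), then delete the last character.
Working it through for "cipher": intermediate "ihr", final "ih".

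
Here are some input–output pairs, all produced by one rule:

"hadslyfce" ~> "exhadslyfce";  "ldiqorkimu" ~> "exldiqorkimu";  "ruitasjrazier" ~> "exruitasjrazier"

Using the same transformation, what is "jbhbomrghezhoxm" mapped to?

The rule is to prepend "ex".
On "jbhbomrghezhoxm" that produces "exjbhbomrghezhoxm".

exjbhbomrghezhoxm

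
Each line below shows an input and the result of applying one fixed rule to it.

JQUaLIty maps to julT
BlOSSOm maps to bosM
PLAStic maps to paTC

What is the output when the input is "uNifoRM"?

Each output is the input with this applied: keep every other character starting from the first (positions 1st, 3rd, 5th, ...), then flip the case of every letter.
For "uNifoRM", step one produces "uioM"; step two turns that into "UIOm".

UIOm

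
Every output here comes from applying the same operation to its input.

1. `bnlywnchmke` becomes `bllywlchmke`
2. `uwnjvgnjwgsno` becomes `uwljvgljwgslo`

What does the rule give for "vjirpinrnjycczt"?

Looking at the pairs, the operation is to replace every "n" with "l".
On "vjirpinrnjycczt" that produces "vjirpilrljycczt".

vjirpilrljycczt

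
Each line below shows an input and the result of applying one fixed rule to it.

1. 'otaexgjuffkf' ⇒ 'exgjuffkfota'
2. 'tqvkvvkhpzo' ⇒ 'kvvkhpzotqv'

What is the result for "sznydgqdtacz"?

The rule is to move the first 3 characters to the end (rotate left by 3).
Doing the same to "sznydgqdtacz": "ydgqdtaczszn".

ydgqdtaczszn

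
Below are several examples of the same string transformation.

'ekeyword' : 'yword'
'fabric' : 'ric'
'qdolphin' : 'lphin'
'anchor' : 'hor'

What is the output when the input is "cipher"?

Rule — delete the first 3 characters.
So "cipher" becomes "her".

her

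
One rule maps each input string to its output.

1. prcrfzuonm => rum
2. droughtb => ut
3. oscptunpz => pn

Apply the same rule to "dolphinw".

The rule is to delete the first character, then keep one character in every 3, starting at position 3 (positions 3rd, 6th, 9th, ...).
"dolphinw" → "olphinw" → "pn".

pn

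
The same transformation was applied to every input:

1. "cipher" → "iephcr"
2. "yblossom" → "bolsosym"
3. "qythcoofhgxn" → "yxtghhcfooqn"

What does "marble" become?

alrbme

Each output is the input with this applied: take characters alternately from the front and the back (1st, last, 2nd, 2nd-last, ...), then move the first 2 characters to the end (rotate left by 2).
"marble" → "mealrb" → "alrbme".
(Check on "qythcoofhgxn": → "qnyxtghhcfoo" → "yxtghhcfooqn" ✓)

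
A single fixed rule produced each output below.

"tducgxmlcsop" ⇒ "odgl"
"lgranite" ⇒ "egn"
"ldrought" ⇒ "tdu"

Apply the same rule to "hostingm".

moi

The pattern: keep one character in every 3, starting at position 2 (positions 2nd, 5th, 8th, ...), then move the last character to the front.
"hostingm" → "moi".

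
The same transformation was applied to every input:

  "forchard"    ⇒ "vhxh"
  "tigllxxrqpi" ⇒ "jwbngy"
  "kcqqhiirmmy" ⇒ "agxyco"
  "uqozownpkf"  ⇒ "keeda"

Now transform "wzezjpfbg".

muzvw

Rule — keep every other character starting from the first (positions 1st, 3rd, 5th, ...), then shift every letter 10 places backward in the alphabet (wrapping around).
For "wzezjpfbg", step one produces "wejfg"; step two turns that into "muzvw".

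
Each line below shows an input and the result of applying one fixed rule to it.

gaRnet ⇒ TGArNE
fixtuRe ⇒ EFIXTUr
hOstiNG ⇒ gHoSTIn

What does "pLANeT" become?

tPlanE

In each case the input is transformed by: move the last character to the front, then flip the case of every letter.
Applying both steps to "pLANeT": "TpLANe", then "tPlanE".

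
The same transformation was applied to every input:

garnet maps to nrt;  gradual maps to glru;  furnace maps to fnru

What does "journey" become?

The rule is to sort the characters into alphabetical order, then delete the first 3 characters.
For "journey", step one produces "ejnoruy"; step two turns that into "oruy".

oruy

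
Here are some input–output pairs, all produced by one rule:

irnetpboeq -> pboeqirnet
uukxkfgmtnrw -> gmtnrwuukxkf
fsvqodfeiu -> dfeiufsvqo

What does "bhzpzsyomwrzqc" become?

The pattern: swap the front and back halves of the string.
Doing the same to "bhzpzsyomwrzqc": "omwrzqcbhzpzsy".

omwrzqcbhzpzsy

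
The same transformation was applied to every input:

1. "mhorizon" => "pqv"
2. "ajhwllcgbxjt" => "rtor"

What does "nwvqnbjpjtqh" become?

The pattern: keep one character in every 3, starting at position 2 (positions 2nd, 5th, 8th, ...), then shift every letter 8 places forward in the alphabet (wrapping around).
"nwvqnbjpjtqh" → "evxy".

evxy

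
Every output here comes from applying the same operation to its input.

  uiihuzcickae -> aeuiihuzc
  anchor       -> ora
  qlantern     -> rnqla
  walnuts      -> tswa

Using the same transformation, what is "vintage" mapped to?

In each case the input is transformed by: move the last 2 characters to the front (rotate right by 2), then delete the last 3 characters.
Applying both steps to "vintage": "gevinta", then "gevi".

gevi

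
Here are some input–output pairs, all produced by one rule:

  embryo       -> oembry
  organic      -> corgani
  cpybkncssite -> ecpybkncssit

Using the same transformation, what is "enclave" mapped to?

The pattern: move the last character to the front.
"enclave" → "eenclav".

eenclav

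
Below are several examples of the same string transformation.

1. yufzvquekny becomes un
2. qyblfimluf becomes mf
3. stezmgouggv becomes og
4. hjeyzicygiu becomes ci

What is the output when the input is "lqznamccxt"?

ct

What's happening: keep one character in every 3, starting at position 1 (positions 1st, 4th, 7th, ...), then delete the first 2 characters.
"lqznamccxt" → "lnct" → "ct".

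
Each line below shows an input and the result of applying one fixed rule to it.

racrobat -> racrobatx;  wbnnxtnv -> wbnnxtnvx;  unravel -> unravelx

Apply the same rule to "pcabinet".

pcabinetx

In each case the input is transformed by: append "x".
Doing the same to "pcabinet": "pcabinetx".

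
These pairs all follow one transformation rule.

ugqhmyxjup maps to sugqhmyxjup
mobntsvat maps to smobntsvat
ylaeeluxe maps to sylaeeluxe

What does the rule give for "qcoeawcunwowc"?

sqcoeawcunwowc

Looking at the pairs, the operation is to prepend "s".
"qcoeawcunwowc" → "sqcoeawcunwowc".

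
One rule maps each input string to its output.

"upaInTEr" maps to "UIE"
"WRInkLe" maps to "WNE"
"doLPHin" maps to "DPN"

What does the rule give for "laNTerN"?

The rule is to keep one character in every 3, starting at position 1 (positions 1st, 4th, 7th, ...), then convert every letter to uppercase.
"laNTerN" → "lTN" → "LTN".
(Check on "upaInTEr": → "uIE" → "UIE" ✓)

LTN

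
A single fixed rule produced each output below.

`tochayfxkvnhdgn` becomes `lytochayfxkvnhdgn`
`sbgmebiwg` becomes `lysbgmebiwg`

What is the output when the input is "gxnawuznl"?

Looking at the pairs, the operation is to prepend "ly".
For "gxnawuznl" the result is "lygxnawuznl".

lygxnawuznl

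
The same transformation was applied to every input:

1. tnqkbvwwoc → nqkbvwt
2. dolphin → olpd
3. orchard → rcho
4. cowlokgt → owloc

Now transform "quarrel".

The pattern: delete the last 3 characters, then move the first character to the end.
Working it through for "quarrel": intermediate "quar", final "uarq".

uarq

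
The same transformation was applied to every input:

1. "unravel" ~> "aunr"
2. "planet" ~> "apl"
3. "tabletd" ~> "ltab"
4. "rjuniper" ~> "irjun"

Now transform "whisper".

In each case the input is transformed by: delete the last 3 characters, then move the last character to the front.
Starting from "whisper": after the first operation, "whis"; after the second, "swhi".
(Check on "rjuniper": → "rjuni" → "irjun" ✓)

swhi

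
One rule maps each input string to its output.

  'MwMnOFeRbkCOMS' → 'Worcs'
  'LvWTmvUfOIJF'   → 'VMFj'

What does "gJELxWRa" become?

jXA

What's happening: keep one character in every 3, starting at position 2 (positions 2nd, 5th, 8th, ...), then flip the case of every letter.
For "gJELxWRa", step one produces "Jxa"; step two turns that into "jXA".
(Check on "MwMnOFeRbkCOMS": → "wORCS" → "Worcs" ✓)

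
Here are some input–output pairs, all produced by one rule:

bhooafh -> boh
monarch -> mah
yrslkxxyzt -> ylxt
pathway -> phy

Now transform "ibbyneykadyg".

iyyd

The pattern: keep one character in every 3, starting at position 1 (positions 1st, 4th, 7th, ...).
For "ibbyneykadyg" the result is "iyyd".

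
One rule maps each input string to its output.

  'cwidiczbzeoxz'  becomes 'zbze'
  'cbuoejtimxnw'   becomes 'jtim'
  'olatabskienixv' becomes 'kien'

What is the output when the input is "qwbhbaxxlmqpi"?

xxlm

The pattern: move the last 3 characters to the front (rotate right by 3), then keep only the last 4 characters.
Working it through for "qwbhbaxxlmqpi": intermediate "qpiqwbhbaxxlm", final "xxlm".
(Check on "cwidiczbzeoxz": → "oxzcwidiczbze" → "zbze" ✓)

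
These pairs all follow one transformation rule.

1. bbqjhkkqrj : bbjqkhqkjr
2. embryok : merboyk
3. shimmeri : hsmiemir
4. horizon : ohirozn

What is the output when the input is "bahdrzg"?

Rule — swap each adjacent pair of characters (1↔2, 3↔4, ...).
On "bahdrzg" that produces "abdhzrg".

abdhzrg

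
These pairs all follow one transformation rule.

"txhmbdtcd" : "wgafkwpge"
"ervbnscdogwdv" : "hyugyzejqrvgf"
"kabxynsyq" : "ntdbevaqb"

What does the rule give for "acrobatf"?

What's happening: take characters alternately from the front and the back (1st, last, 2nd, 2nd-last, ...), then shift every letter 3 places forward in the alphabet (wrapping around).
Doing the same to "acrobatf": "difwudre".
(Check on "kabxynsyq": → "kqaybsxny" → "ntdbevaqb" ✓)

difwudre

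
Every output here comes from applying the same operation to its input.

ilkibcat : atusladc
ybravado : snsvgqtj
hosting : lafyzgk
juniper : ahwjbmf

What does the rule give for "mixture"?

Rule — shift every letter 8 places backward in the alphabet (wrapping around), then move the first 3 characters to the end (rotate left by 3).
Applying both steps to "mixture": "eaplmjw", then "lmjweap".

lmjweap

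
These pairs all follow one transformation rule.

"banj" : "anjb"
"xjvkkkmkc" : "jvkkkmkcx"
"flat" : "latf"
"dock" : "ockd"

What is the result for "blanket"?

The rule is to move the first character to the end.
So "blanket" becomes "lanketb".

lanketb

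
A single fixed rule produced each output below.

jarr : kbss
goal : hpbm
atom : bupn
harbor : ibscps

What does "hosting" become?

Rule — shift every letter 1 place forward in the alphabet (wrapping around).
Doing the same to "hosting": "iptujoh".

iptujoh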